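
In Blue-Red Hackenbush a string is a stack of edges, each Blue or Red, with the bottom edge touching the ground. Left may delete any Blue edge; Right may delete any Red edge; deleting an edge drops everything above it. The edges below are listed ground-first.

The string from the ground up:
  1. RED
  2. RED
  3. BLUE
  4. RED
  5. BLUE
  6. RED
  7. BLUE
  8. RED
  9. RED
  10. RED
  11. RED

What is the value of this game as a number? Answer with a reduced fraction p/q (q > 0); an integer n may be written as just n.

Recurse on prefixes of the 11-edge string RED RED BLUE RED BLUE RED BLUE RED RED RED RED:
value(R) = {  | 0 } => -1
value(RR) = {  | -1; 0 } => -2
value(RRB) = { -2 | -1; 0 } => -3/2
value(RRBR) = { -2 | -3/2; -1; 0 } => -7/4
value(RRBRB) = { -2; -7/4 | -3/2; -1; 0 } => -13/8
value(RRBRBR) = { -2; -7/4 | -13/8; -3/2; -1; 0 } => -27/16
value(RRBRBRB) = { -2; -7/4; -27/16 | -13/8; -3/2; -1; 0 } => -53/32
value(RRBRBRBR) = { -2; -7/4; -27/16 | -53/32; -13/8; -3/2; -1; 0 } => -107/64
value(RRBRBRBRR) = { -2; -7/4; -27/16 | -107/64; -53/32; -13/8; -3/2; -1; 0 } => -215/128
value(RRBRBRBRRR) = { -2; -7/4; -27/16 | -215/128; -107/64; -53/32; -13/8; -3/2; -1; 0 } => -431/256
value(RRBRBRBRRRR) = { -2; -7/4; -27/16 | -431/256; -215/128; -107/64; -53/32; -13/8; -3/2; -1; 0 } => -863/512

-863/512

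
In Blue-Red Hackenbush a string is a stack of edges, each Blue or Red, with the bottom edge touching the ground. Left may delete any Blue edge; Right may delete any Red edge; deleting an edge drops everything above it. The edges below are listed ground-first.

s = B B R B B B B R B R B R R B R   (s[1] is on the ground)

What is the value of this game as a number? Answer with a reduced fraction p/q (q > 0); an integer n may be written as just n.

Prefix values for B B R B B B B R B R B R R B R via {L|R} + simplicity:
val_1 [B]  L=[0]  R=[(no moves)]  — 1
val_2 [BB]  L=[0; 1]  R=[(no moves)]  — 2
val_3 [BBR]  L=[0; 1]  R=[2]  — 3/2
val_4 [BBRB]  L=[0; 1; 3/2]  R=[2]  — 7/4
val_5 [BBRBB]  L=[0; 1; 3/2; 7/4]  R=[2]  — 15/8
val_6 [BBRBBB]  L=[0; 1; 3/2; 7/4; 15/8]  R=[2]  — 31/16
val_7 [BBRBBBB]  L=[0; 1; 3/2; 7/4; 15/8; 31/16]  R=[2]  — 63/32
val_8 [BBRBBBBR]  L=[0; 1; 3/2; 7/4; 15/8; 31/16]  R=[63/32; 2]  — 125/64
val_9 [BBRBBBBRB]  L=[0; 1; 3/2; 7/4; 15/8; 31/16; 125/64]  R=[63/32; 2]  — 251/128
val_10 [BBRBBBBRBR]  L=[0; 1; 3/2; 7/4; 15/8; 31/16; 125/64]  R=[251/128; 63/32; 2]  — 501/256
val_11 [BBRBBBBRBRB]  L=[0; 1; 3/2; 7/4; 15/8; 31/16; 125/64; 501/256]  R=[251/128; 63/32; 2]  — 1003/512
val_12 [BBRBBBBRBRBR]  L=[0; 1; 3/2; 7/4; 15/8; 31/16; 125/64; 501/256]  R=[1003/512; 251/128; 63/32; 2]  — 2005/1024
val_13 [BBRBBBBRBRBRR]  L=[0; 1; 3/2; 7/4; 15/8; 31/16; 125/64; 501/256]  R=[2005/1024; 1003/512; 251/128; 63/32; 2]  — 4009/2048
val_14 [BBRBBBBRBRBRRB]  L=[0; 1; 3/2; 7/4; 15/8; 31/16; 125/64; 501/256; 4009/2048]  R=[2005/1024; 1003/512; 251/128; 63/32; 2]  — 8019/4096
val_15 [BBRBBBBRBRBRRBR]  L=[0; 1; 3/2; 7/4; 15/8; 31/16; 125/64; 501/256; 4009/2048]  R=[8019/4096; 2005/1024; 1003/512; 251/128; 63/32; 2]  — 16037/8192

16037/8192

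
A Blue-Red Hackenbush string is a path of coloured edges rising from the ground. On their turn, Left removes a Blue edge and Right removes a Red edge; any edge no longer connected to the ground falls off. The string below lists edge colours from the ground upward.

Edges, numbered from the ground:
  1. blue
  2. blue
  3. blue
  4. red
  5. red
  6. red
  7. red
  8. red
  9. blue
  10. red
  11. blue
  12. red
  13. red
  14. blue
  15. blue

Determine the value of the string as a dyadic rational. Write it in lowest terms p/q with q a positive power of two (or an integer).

8359/4096

Recurse on prefixes of the 15-edge string blue blue blue red red red red red blue red blue red red blue blue:
b: Left { 0 }, Right { — } → simplest 1
bb: Left { 0; 1 }, Right { — } → simplest 2
bbb: Left { 0; 1; 2 }, Right { — } → simplest 3
bbbr: Left { 0; 1; 2 }, Right { 3 } → simplest 5/2
bbbrr: Left { 0; 1; 2 }, Right { 5/2; 3 } → simplest 9/4
bbbrrr: Left { 0; 1; 2 }, Right { 9/4; 5/2; 3 } → simplest 17/8
bbbrrrr: Left { 0; 1; 2 }, Right { 17/8; 9/4; 5/2; 3 } → simplest 33/16
bbbrrrrr: Left { 0; 1; 2 }, Right { 33/16; 17/8; 9/4; 5/2; 3 } → simplest 65/32
bbbrrrrrb: Left { 0; 1; 2; 65/32 }, Right { 33/16; 17/8; 9/4; 5/2; 3 } → simplest 131/64
bbbrrrrrbr: Left { 0; 1; 2; 65/32 }, Right { 131/64; 33/16; 17/8; 9/4; 5/2; 3 } → simplest 261/128
bbbrrrrrbrb: Left { 0; 1; 2; 65/32; 261/128 }, Right { 131/64; 33/16; 17/8; 9/4; 5/2; 3 } → simplest 523/256
bbbrrrrrbrbr: Left { 0; 1; 2; 65/32; 261/128 }, Right { 523/256; 131/64; 33/16; 17/8; 9/4; 5/2; 3 } → simplest 1045/512
bbbrrrrrbrbrr: Left { 0; 1; 2; 65/32; 261/128 }, Right { 1045/512; 523/256; 131/64; 33/16; 17/8; 9/4; 5/2; 3 } → simplest 2089/1024
bbbrrrrrbrbrrb: Left { 0; 1; 2; 65/32; 261/128; 2089/1024 }, Right { 1045/512; 523/256; 131/64; 33/16; 17/8; 9/4; 5/2; 3 } → simplest 4179/2048
bbbrrrrrbrbrrbb: Left { 0; 1; 2; 65/32; 261/128; 2089/1024; 4179/2048 }, Right { 1045/512; 523/256; 131/64; 33/16; 17/8; 9/4; 5/2; 3 } → simplest 8359/4096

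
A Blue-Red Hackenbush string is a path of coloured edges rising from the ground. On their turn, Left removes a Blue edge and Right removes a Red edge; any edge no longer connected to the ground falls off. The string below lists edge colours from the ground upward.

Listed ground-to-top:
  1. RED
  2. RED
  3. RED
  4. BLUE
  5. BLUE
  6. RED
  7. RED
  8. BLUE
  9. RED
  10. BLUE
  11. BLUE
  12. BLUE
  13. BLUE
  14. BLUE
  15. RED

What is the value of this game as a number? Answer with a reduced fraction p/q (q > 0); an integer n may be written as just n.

Prefix values for RED RED RED BLUE BLUE RED RED BLUE RED BLUE BLUE BLUE BLUE BLUE RED via {L|R} + simplicity:
R: Left { (no moves) }, Right { 0 } -> simplest -1
RR: Left { (no moves) }, Right { -1,0 } -> simplest -2
RRR: Left { (no moves) }, Right { -2,-1,0 } -> simplest -3
RRRB: Left { -3 }, Right { -2,-1,0 } -> simplest -5/2
RRRBB: Left { -3,-5/2 }, Right { -2,-1,0 } -> simplest -9/4
RRRBBR: Left { -3,-5/2 }, Right { -9/4,-2,-1,0 } -> simplest -19/8
RRRBBRR: Left { -3,-5/2 }, Right { -19/8,-9/4,-2,-1,0 } -> simplest -39/16
RRRBBRRB: Left { -3,-5/2,-39/16 }, Right { -19/8,-9/4,-2,-1,0 } -> simplest -77/32
RRRBBRRBR: Left { -3,-5/2,-39/16 }, Right { -77/32,-19/8,-9/4,-2,-1,0 } -> simplest -155/64
RRRBBRRBRB: Left { -3,-5/2,-39/16,-155/64 }, Right { -77/32,-19/8,-9/4,-2,-1,0 } -> simplest -309/128
RRRBBRRBRBB: Left { -3,-5/2,-39/16,-155/64,-309/128 }, Right { -77/32,-19/8,-9/4,-2,-1,0 } -> simplest -617/256
RRRBBRRBRBBB: Left { -3,-5/2,-39/16,-155/64,-309/128,-617/256 }, Right { -77/32,-19/8,-9/4,-2,-1,0 } -> simplest -1233/512
RRRBBRRBRBBBB: Left { -3,-5/2,-39/16,-155/64,-309/128,-617/256,-1233/512 }, Right { -77/32,-19/8,-9/4,-2,-1,0 } -> simplest -2465/1024
RRRBBRRBRBBBBB: Left { -3,-5/2,-39/16,-155/64,-309/128,-617/256,-1233/512,-2465/1024 }, Right { -77/32,-19/8,-9/4,-2,-1,0 } -> simplest -4929/2048
RRRBBRRBRBBBBBR: Left { -3,-5/2,-39/16,-155/64,-309/128,-617/256,-1233/512,-2465/1024 }, Right { -4929/2048,-77/32,-19/8,-9/4,-2,-1,0 } -> simplest -9859/4096

-9859/4096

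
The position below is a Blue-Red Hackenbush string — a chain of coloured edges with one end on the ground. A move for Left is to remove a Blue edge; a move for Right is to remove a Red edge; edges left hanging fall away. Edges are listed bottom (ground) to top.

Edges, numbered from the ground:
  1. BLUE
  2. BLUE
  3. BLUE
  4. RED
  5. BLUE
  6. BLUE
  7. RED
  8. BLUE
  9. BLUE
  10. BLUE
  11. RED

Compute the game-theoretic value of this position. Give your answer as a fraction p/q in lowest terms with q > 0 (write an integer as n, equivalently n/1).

B: Left { 0 }, Right {  } gives simplest 1
BB: Left { 0 1 }, Right {  } gives simplest 2
BBB: Left { 0 1 2 }, Right {  } gives simplest 3
BBBR: Left { 0 1 2 }, Right { 3 } gives simplest 5/2
BBBRB: Left { 0 1 2 5/2 }, Right { 3 } gives simplest 11/4
BBBRBB: Left { 0 1 2 5/2 11/4 }, Right { 3 } gives simplest 23/8
BBBRBBR: Left { 0 1 2 5/2 11/4 }, Right { 23/8 3 } gives simplest 45/16
BBBRBBRB: Left { 0 1 2 5/2 11/4 45/16 }, Right { 23/8 3 } gives simplest 91/32
BBBRBBRBB: Left { 0 1 2 5/2 11/4 45/16 91/32 }, Right { 23/8 3 } gives simplest 183/64
BBBRBBRBBB: Left { 0 1 2 5/2 11/4 45/16 91/32 183/64 }, Right { 23/8 3 } gives simplest 367/128
BBBRBBRBBBR: Left { 0 1 2 5/2 11/4 45/16 91/32 183/64 }, Right { 367/128 23/8 3 } gives simplest 733/256

733/256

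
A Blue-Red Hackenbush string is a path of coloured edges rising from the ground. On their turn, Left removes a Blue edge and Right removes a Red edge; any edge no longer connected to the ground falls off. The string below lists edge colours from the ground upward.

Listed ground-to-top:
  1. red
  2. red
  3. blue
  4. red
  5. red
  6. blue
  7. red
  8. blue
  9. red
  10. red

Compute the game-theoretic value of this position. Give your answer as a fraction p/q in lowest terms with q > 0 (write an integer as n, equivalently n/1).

-471/256

Build g(s[:k]) for k = 1..10, string s = red red blue red red blue red blue red red.
step 1: add red to get r; options L={ · } R={ 0 } => -1
step 2: add red to get rr; options L={ · } R={ -1 0 } => -2
step 3: add blue to get rrb; options L={ -2 } R={ -1 0 } => -3/2
step 4: add red to get rrbr; options L={ -2 } R={ -3/2 -1 0 } => -7/4
step 5: add red to get rrbrr; options L={ -2 } R={ -7/4 -3/2 -1 0 } => -15/8
step 6: add blue to get rrbrrb; options L={ -2 -15/8 } R={ -7/4 -3/2 -1 0 } => -29/16
step 7: add red to get rrbrrbr; options L={ -2 -15/8 } R={ -29/16 -7/4 -3/2 -1 0 } => -59/32
step 8: add blue to get rrbrrbrb; options L={ -2 -15/8 -59/32 } R={ -29/16 -7/4 -3/2 -1 0 } => -117/64
step 9: add red to get rrbrrbrbr; options L={ -2 -15/8 -59/32 } R={ -117/64 -29/16 -7/4 -3/2 -1 0 } => -235/128
step 10: add red to get rrbrrbrbrr; options L={ -2 -15/8 -59/32 } R={ -235/128 -117/64 -29/16 -7/4 -3/2 -1 0 } => -471/256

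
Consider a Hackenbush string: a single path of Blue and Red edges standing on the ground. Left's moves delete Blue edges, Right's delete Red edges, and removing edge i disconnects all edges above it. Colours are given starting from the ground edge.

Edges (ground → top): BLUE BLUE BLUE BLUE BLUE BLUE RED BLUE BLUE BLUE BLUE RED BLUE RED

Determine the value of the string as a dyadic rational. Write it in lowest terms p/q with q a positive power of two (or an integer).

1525/256

Recurse on prefixes of the 14-edge string BLUE BLUE BLUE BLUE BLUE BLUE RED BLUE BLUE BLUE BLUE RED BLUE RED:
1 of 14 · B · max L 0 · min R +∞ — 1
2 of 14 · BB · max L 1 · min R +∞ — 2
3 of 14 · BBB · max L 2 · min R +∞ — 3
4 of 14 · BBBB · max L 3 · min R +∞ — 4
5 of 14 · BBBBB · max L 4 · min R +∞ — 5
6 of 14 · BBBBBB · max L 5 · min R +∞ — 6
7 of 14 · BBBBBBR · max L 5 · min R 6 — 11/2
8 of 14 · BBBBBBRB · max L 11/2 · min R 6 — 23/4
9 of 14 · BBBBBBRBB · max L 23/4 · min R 6 — 47/8
10 of 14 · BBBBBBRBBB · max L 47/8 · min R 6 — 95/16
11 of 14 · BBBBBBRBBBB · max L 95/16 · min R 6 — 191/32
12 of 14 · BBBBBBRBBBBR · max L 95/16 · min R 191/32 — 381/64
13 of 14 · BBBBBBRBBBBRB · max L 381/64 · min R 191/32 — 763/128
14 of 14 · BBBBBBRBBBBRBR · max L 381/64 · min R 763/128 — 1525/256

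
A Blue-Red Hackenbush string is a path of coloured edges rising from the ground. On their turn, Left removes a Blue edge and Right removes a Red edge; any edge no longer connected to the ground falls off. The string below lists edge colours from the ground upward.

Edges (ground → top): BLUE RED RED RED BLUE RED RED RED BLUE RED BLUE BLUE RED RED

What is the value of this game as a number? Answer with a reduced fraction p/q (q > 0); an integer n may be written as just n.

1113/8192

g(B) = { 0 | — } → 1
g(BR) = { 0 | 1 } → 1/2
g(BRR) = { 0 | 1/2 1 } → 1/4
g(BRRR) = { 0 | 1/4 1/2 1 } → 1/8
g(BRRRB) = { 0 1/8 | 1/4 1/2 1 } → 3/16
g(BRRRBR) = { 0 1/8 | 3/16 1/4 1/2 1 } → 5/32
g(BRRRBRR) = { 0 1/8 | 5/32 3/16 1/4 1/2 1 } → 9/64
g(BRRRBRRR) = { 0 1/8 | 9/64 5/32 3/16 1/4 1/2 1 } → 17/128
g(BRRRBRRRB) = { 0 1/8 17/128 | 9/64 5/32 3/16 1/4 1/2 1 } → 35/256
g(BRRRBRRRBR) = { 0 1/8 17/128 | 35/256 9/64 5/32 3/16 1/4 1/2 1 } → 69/512
g(BRRRBRRRBRB) = { 0 1/8 17/128 69/512 | 35/256 9/64 5/32 3/16 1/4 1/2 1 } → 139/1024
g(BRRRBRRRBRBB) = { 0 1/8 17/128 69/512 139/1024 | 35/256 9/64 5/32 3/16 1/4 1/2 1 } → 279/2048
g(BRRRBRRRBRBBR) = { 0 1/8 17/128 69/512 139/1024 | 279/2048 35/256 9/64 5/32 3/16 1/4 1/2 1 } → 557/4096
g(BRRRBRRRBRBBRR) = { 0 1/8 17/128 69/512 139/1024 | 557/4096 279/2048 35/256 9/64 5/32 3/16 1/4 1/2 1 } → 1113/8192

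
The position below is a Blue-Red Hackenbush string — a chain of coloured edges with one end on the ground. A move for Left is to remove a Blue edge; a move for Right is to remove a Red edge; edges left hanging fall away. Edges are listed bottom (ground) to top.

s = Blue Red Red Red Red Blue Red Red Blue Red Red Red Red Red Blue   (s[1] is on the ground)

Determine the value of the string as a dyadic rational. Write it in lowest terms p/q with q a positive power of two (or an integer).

step 1: add Blue to get B; options L={ 0 } R={ — } so 1
step 2: add Red to get BR; options L={ 0 } R={ 1 } so 1/2
step 3: add Red to get BRR; options L={ 0 } R={ 1/2, 1 } so 1/4
step 4: add Red to get BRRR; options L={ 0 } R={ 1/4, 1/2, 1 } so 1/8
step 5: add Red to get BRRRR; options L={ 0 } R={ 1/8, 1/4, 1/2, 1 } so 1/16
step 6: add Blue to get BRRRRB; options L={ 0, 1/16 } R={ 1/8, 1/4, 1/2, 1 } so 3/32
step 7: add Red to get BRRRRBR; options L={ 0, 1/16 } R={ 3/32, 1/8, 1/4, 1/2, 1 } so 5/64
step 8: add Red to get BRRRRBRR; options L={ 0, 1/16 } R={ 5/64, 3/32, 1/8, 1/4, 1/2, 1 } so 9/128
step 9: add Blue to get BRRRRBRRB; options L={ 0, 1/16, 9/128 } R={ 5/64, 3/32, 1/8, 1/4, 1/2, 1 } so 19/256
step 10: add Red to get BRRRRBRRBR; options L={ 0, 1/16, 9/128 } R={ 19/256, 5/64, 3/32, 1/8, 1/4, 1/2, 1 } so 37/512
step 11: add Red to get BRRRRBRRBRR; options L={ 0, 1/16, 9/128 } R={ 37/512, 19/256, 5/64, 3/32, 1/8, 1/4, 1/2, 1 } so 73/1024
step 12: add Red to get BRRRRBRRBRRR; options L={ 0, 1/16, 9/128 } R={ 73/1024, 37/512, 19/256, 5/64, 3/32, 1/8, 1/4, 1/2, 1 } so 145/2048
step 13: add Red to get BRRRRBRRBRRRR; options L={ 0, 1/16, 9/128 } R={ 145/2048, 73/1024, 37/512, 19/256, 5/64, 3/32, 1/8, 1/4, 1/2, 1 } so 289/4096
step 14: add Red to get BRRRRBRRBRRRRR; options L={ 0, 1/16, 9/128 } R={ 289/4096, 145/2048, 73/1024, 37/512, 19/256, 5/64, 3/32, 1/8, 1/4, 1/2, 1 } so 577/8192
step 15: add Blue to get BRRRRBRRBRRRRRB; options L={ 0, 1/16, 9/128, 577/8192 } R={ 289/4096, 145/2048, 73/1024, 37/512, 19/256, 5/64, 3/32, 1/8, 1/4, 1/2, 1 } so 1155/16384

1155/16384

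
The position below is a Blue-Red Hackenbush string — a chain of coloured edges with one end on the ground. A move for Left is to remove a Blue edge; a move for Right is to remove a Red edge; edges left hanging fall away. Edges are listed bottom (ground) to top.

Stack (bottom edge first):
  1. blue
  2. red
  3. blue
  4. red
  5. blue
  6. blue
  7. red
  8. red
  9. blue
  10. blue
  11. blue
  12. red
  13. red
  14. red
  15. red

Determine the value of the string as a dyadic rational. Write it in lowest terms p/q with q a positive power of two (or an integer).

Recurse on prefixes of the 15-edge string blue red blue red blue blue red red blue blue blue red red red red:
b: Left { 0 }, Right { (no moves) } = simplest 1
br: Left { 0 }, Right { 1 } = simplest 1/2
brb: Left { 0 1/2 }, Right { 1 } = simplest 3/4
brbr: Left { 0 1/2 }, Right { 3/4 1 } = simplest 5/8
brbrb: Left { 0 1/2 5/8 }, Right { 3/4 1 } = simplest 11/16
brbrbb: Left { 0 1/2 5/8 11/16 }, Right { 3/4 1 } = simplest 23/32
brbrbbr: Left { 0 1/2 5/8 11/16 }, Right { 23/32 3/4 1 } = simplest 45/64
brbrbbrr: Left { 0 1/2 5/8 11/16 }, Right { 45/64 23/32 3/4 1 } = simplest 89/128
brbrbbrrb: Left { 0 1/2 5/8 11/16 89/128 }, Right { 45/64 23/32 3/4 1 } = simplest 179/256
brbrbbrrbb: Left { 0 1/2 5/8 11/16 89/128 179/256 }, Right { 45/64 23/32 3/4 1 } = simplest 359/512
brbrbbrrbbb: Left { 0 1/2 5/8 11/16 89/128 179/256 359/512 }, Right { 45/64 23/32 3/4 1 } = simplest 719/1024
brbrbbrrbbbr: Left { 0 1/2 5/8 11/16 89/128 179/256 359/512 }, Right { 719/1024 45/64 23/32 3/4 1 } = simplest 1437/2048
brbrbbrrbbbrr: Left { 0 1/2 5/8 11/16 89/128 179/256 359/512 }, Right { 1437/2048 719/1024 45/64 23/32 3/4 1 } = simplest 2873/4096
brbrbbrrbbbrrr: Left { 0 1/2 5/8 11/16 89/128 179/256 359/512 }, Right { 2873/4096 1437/2048 719/1024 45/64 23/32 3/4 1 } = simplest 5745/8192
brbrbbrrbbbrrrr: Left { 0 1/2 5/8 11/16 89/128 179/256 359/512 }, Right { 5745/8192 2873/4096 1437/2048 719/1024 45/64 23/32 3/4 1 } = simplest 11489/16384

11489/16384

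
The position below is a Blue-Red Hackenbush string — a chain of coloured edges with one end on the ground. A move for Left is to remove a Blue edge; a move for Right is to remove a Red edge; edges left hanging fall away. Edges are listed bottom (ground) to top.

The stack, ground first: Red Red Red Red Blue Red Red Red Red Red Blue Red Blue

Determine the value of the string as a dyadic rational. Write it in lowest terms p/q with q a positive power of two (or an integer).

-2037/512

Recurse on prefixes of the 13-edge string Red Red Red Red Blue Red Red Red Red Red Blue Red Blue:
step 1: add Red to get R; options L={ · } R={ 0 } ⇒ -1
step 2: add Red to get RR; options L={ · } R={ -1; 0 } ⇒ -2
step 3: add Red to get RRR; options L={ · } R={ -2; -1; 0 } ⇒ -3
step 4: add Red to get RRRR; options L={ · } R={ -3; -2; -1; 0 } ⇒ -4
step 5: add Blue to get RRRRB; options L={ -4 } R={ -3; -2; -1; 0 } ⇒ -7/2
step 6: add Red to get RRRRBR; options L={ -4 } R={ -7/2; -3; -2; -1; 0 } ⇒ -15/4
step 7: add Red to get RRRRBRR; options L={ -4 } R={ -15/4; -7/2; -3; -2; -1; 0 } ⇒ -31/8
step 8: add Red to get RRRRBRRR; options L={ -4 } R={ -31/8; -15/4; -7/2; -3; -2; -1; 0 } ⇒ -63/16
step 9: add Red to get RRRRBRRRR; options L={ -4 } R={ -63/16; -31/8; -15/4; -7/2; -3; -2; -1; 0 } ⇒ -127/32
step 10: add Red to get RRRRBRRRRR; options L={ -4 } R={ -127/32; -63/16; -31/8; -15/4; -7/2; -3; -2; -1; 0 } ⇒ -255/64
step 11: add Blue to get RRRRBRRRRRB; options L={ -4; -255/64 } R={ -127/32; -63/16; -31/8; -15/4; -7/2; -3; -2; -1; 0 } ⇒ -509/128
step 12: add Red to get RRRRBRRRRRBR; options L={ -4; -255/64 } R={ -509/128; -127/32; -63/16; -31/8; -15/4; -7/2; -3; -2; -1; 0 } ⇒ -1019/256
step 13: add Blue to get RRRRBRRRRRBRB; options L={ -4; -255/64; -1019/256 } R={ -509/128; -127/32; -63/16; -31/8; -15/4; -7/2; -3; -2; -1; 0 } ⇒ -2037/512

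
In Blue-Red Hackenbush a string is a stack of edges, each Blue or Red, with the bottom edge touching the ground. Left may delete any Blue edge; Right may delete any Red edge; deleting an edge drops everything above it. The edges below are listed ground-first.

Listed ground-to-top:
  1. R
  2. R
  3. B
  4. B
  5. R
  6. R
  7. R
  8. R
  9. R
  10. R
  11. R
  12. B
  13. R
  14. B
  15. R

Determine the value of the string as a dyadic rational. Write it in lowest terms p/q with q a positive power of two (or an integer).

-12267/8192

Prefix values for R R B B R R R R R R R B R B R via {L|R} + simplicity:
edge 1 of 15 (R): { ∅ | 0 } — -1
edge 2 of 15 (R): { ∅ | -1, 0 } — -2
edge 3 of 15 (B): { -2 | -1, 0 } — -3/2
edge 4 of 15 (B): { -2, -3/2 | -1, 0 } — -5/4
edge 5 of 15 (R): { -2, -3/2 | -5/4, -1, 0 } — -11/8
edge 6 of 15 (R): { -2, -3/2 | -11/8, -5/4, -1, 0 } — -23/16
edge 7 of 15 (R): { -2, -3/2 | -23/16, -11/8, -5/4, -1, 0 } — -47/32
edge 8 of 15 (R): { -2, -3/2 | -47/32, -23/16, -11/8, -5/4, -1, 0 } — -95/64
edge 9 of 15 (R): { -2, -3/2 | -95/64, -47/32, -23/16, -11/8, -5/4, -1, 0 } — -191/128
edge 10 of 15 (R): { -2, -3/2 | -191/128, -95/64, -47/32, -23/16, -11/8, -5/4, -1, 0 } — -383/256
edge 11 of 15 (R): { -2, -3/2 | -383/256, -191/128, -95/64, -47/32, -23/16, -11/8, -5/4, -1, 0 } — -767/512
edge 12 of 15 (B): { -2, -3/2, -767/512 | -383/256, -191/128, -95/64, -47/32, -23/16, -11/8, -5/4, -1, 0 } — -1533/1024
edge 13 of 15 (R): { -2, -3/2, -767/512 | -1533/1024, -383/256, -191/128, -95/64, -47/32, -23/16, -11/8, -5/4, -1, 0 } — -3067/2048
edge 14 of 15 (B): { -2, -3/2, -767/512, -3067/2048 | -1533/1024, -383/256, -191/128, -95/64, -47/32, -23/16, -11/8, -5/4, -1, 0 } — -6133/4096
edge 15 of 15 (R): { -2, -3/2, -767/512, -3067/2048 | -6133/4096, -1533/1024, -383/256, -191/128, -95/64, -47/32, -23/16, -11/8, -5/4, -1, 0 } — -12267/8192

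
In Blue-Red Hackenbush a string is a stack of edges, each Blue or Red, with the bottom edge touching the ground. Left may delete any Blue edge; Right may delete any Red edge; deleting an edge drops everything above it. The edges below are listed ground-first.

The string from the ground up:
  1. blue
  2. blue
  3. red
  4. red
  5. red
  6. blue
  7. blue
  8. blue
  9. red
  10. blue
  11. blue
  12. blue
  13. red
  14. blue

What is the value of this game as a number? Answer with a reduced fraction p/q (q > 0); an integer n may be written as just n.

Build G(s[:k]) for k = 1..14, string s = blue blue red red red blue blue blue red blue blue blue red blue.
G(b) = { 0 |  } so 1
G(bb) = { 0 1 |  } so 2
G(bbr) = { 0 1 | 2 } so 3/2
G(bbrr) = { 0 1 | 3/2 2 } so 5/4
G(bbrrr) = { 0 1 | 5/4 3/2 2 } so 9/8
G(bbrrrb) = { 0 1 9/8 | 5/4 3/2 2 } so 19/16
G(bbrrrbb) = { 0 1 9/8 19/16 | 5/4 3/2 2 } so 39/32
G(bbrrrbbb) = { 0 1 9/8 19/16 39/32 | 5/4 3/2 2 } so 79/64
G(bbrrrbbbr) = { 0 1 9/8 19/16 39/32 | 79/64 5/4 3/2 2 } so 157/128
G(bbrrrbbbrb) = { 0 1 9/8 19/16 39/32 157/128 | 79/64 5/4 3/2 2 } so 315/256
G(bbrrrbbbrbb) = { 0 1 9/8 19/16 39/32 157/128 315/256 | 79/64 5/4 3/2 2 } so 631/512
G(bbrrrbbbrbbb) = { 0 1 9/8 19/16 39/32 157/128 315/256 631/512 | 79/64 5/4 3/2 2 } so 1263/1024
G(bbrrrbbbrbbbr) = { 0 1 9/8 19/16 39/32 157/128 315/256 631/512 | 1263/1024 79/64 5/4 3/2 2 } so 2525/2048
G(bbrrrbbbrbbbrb) = { 0 1 9/8 19/16 39/32 157/128 315/256 631/512 2525/2048 | 1263/1024 79/64 5/4 3/2 2 } so 5051/4096

5051/4096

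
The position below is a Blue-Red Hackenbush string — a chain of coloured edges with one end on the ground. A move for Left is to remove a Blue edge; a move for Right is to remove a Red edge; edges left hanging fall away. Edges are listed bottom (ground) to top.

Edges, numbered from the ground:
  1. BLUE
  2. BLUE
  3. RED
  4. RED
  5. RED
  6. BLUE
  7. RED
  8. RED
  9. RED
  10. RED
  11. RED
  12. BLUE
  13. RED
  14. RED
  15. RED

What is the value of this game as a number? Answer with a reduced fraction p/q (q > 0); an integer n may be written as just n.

9233/8192

value_1 [B]  L=[0]  R=[∅]  → 1
value_2 [BB]  L=[0; 1]  R=[∅]  → 2
value_3 [BBR]  L=[0; 1]  R=[2]  → 3/2
value_4 [BBRR]  L=[0; 1]  R=[3/2; 2]  → 5/4
value_5 [BBRRR]  L=[0; 1]  R=[5/4; 3/2; 2]  → 9/8
value_6 [BBRRRB]  L=[0; 1; 9/8]  R=[5/4; 3/2; 2]  → 19/16
value_7 [BBRRRBR]  L=[0; 1; 9/8]  R=[19/16; 5/4; 3/2; 2]  → 37/32
value_8 [BBRRRBRR]  L=[0; 1; 9/8]  R=[37/32; 19/16; 5/4; 3/2; 2]  → 73/64
value_9 [BBRRRBRRR]  L=[0; 1; 9/8]  R=[73/64; 37/32; 19/16; 5/4; 3/2; 2]  → 145/128
value_10 [BBRRRBRRRR]  L=[0; 1; 9/8]  R=[145/128; 73/64; 37/32; 19/16; 5/4; 3/2; 2]  → 289/256
value_11 [BBRRRBRRRRR]  L=[0; 1; 9/8]  R=[289/256; 145/128; 73/64; 37/32; 19/16; 5/4; 3/2; 2]  → 577/512
value_12 [BBRRRBRRRRRB]  L=[0; 1; 9/8; 577/512]  R=[289/256; 145/128; 73/64; 37/32; 19/16; 5/4; 3/2; 2]  → 1155/1024
value_13 [BBRRRBRRRRRBR]  L=[0; 1; 9/8; 577/512]  R=[1155/1024; 289/256; 145/128; 73/64; 37/32; 19/16; 5/4; 3/2; 2]  → 2309/2048
value_14 [BBRRRBRRRRRBRR]  L=[0; 1; 9/8; 577/512]  R=[2309/2048; 1155/1024; 289/256; 145/128; 73/64; 37/32; 19/16; 5/4; 3/2; 2]  → 4617/4096
value_15 [BBRRRBRRRRRBRRR]  L=[0; 1; 9/8; 577/512]  R=[4617/4096; 2309/2048; 1155/1024; 289/256; 145/128; 73/64; 37/32; 19/16; 5/4; 3/2; 2]  → 9233/8192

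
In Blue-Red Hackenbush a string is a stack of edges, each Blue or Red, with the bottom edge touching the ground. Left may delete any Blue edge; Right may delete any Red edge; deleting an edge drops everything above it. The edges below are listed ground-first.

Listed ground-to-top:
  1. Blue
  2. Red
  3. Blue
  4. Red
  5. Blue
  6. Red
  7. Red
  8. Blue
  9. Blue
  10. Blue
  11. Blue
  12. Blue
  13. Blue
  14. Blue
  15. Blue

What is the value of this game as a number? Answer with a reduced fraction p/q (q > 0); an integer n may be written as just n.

Build g(s[:k]) for k = 1..15, string s = Blue Red Blue Red Blue Red Red Blue Blue Blue Blue Blue Blue Blue Blue.
1 of 15 · B · max L 0 · min R +∞ = 1
2 of 15 · BR · max L 0 · min R 1 = 1/2
3 of 15 · BRB · max L 1/2 · min R 1 = 3/4
4 of 15 · BRBR · max L 1/2 · min R 3/4 = 5/8
5 of 15 · BRBRB · max L 5/8 · min R 3/4 = 11/16
6 of 15 · BRBRBR · max L 5/8 · min R 11/16 = 21/32
7 of 15 · BRBRBRR · max L 5/8 · min R 21/32 = 41/64
8 of 15 · BRBRBRRB · max L 41/64 · min R 21/32 = 83/128
9 of 15 · BRBRBRRBB · max L 83/128 · min R 21/32 = 167/256
10 of 15 · BRBRBRRBBB · max L 167/256 · min R 21/32 = 335/512
11 of 15 · BRBRBRRBBBB · max L 335/512 · min R 21/32 = 671/1024
12 of 15 · BRBRBRRBBBBB · max L 671/1024 · min R 21/32 = 1343/2048
13 of 15 · BRBRBRRBBBBBB · max L 1343/2048 · min R 21/32 = 2687/4096
14 of 15 · BRBRBRRBBBBBBB · max L 2687/4096 · min R 21/32 = 5375/8192
15 of 15 · BRBRBRRBBBBBBBB · max L 5375/8192 · min R 21/32 = 10751/16384

10751/16384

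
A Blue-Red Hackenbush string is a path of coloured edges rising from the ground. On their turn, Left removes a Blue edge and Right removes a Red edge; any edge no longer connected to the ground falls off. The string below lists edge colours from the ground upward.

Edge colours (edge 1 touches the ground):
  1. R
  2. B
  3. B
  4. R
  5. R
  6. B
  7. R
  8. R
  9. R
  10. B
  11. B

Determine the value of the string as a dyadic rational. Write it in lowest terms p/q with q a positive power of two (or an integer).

-441/1024

Prefix values for R B B R R B R R R B B via {L|R} + simplicity:
R: Left { none }, Right { 0 } so simplest -1
RB: Left { -1 }, Right { 0 } so simplest -1/2
RBB: Left { -1 -1/2 }, Right { 0 } so simplest -1/4
RBBR: Left { -1 -1/2 }, Right { -1/4 0 } so simplest -3/8
RBBRR: Left { -1 -1/2 }, Right { -3/8 -1/4 0 } so simplest -7/16
RBBRRB: Left { -1 -1/2 -7/16 }, Right { -3/8 -1/4 0 } so simplest -13/32
RBBRRBR: Left { -1 -1/2 -7/16 }, Right { -13/32 -3/8 -1/4 0 } so simplest -27/64
RBBRRBRR: Left { -1 -1/2 -7/16 }, Right { -27/64 -13/32 -3/8 -1/4 0 } so simplest -55/128
RBBRRBRRR: Left { -1 -1/2 -7/16 }, Right { -55/128 -27/64 -13/32 -3/8 -1/4 0 } so simplest -111/256
RBBRRBRRRB: Left { -1 -1/2 -7/16 -111/256 }, Right { -55/128 -27/64 -13/32 -3/8 -1/4 0 } so simplest -221/512
RBBRRBRRRBB: Left { -1 -1/2 -7/16 -111/256 -221/512 }, Right { -55/128 -27/64 -13/32 -3/8 -1/4 0 } so simplest -441/1024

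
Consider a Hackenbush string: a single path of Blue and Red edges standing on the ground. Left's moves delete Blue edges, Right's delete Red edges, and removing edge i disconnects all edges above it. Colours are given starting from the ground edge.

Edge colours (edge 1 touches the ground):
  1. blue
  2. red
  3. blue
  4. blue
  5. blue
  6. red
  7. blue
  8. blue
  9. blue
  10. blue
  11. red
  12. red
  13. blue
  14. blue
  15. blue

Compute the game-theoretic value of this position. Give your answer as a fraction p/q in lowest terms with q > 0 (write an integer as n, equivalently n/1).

Prefix values for blue red blue blue blue red blue blue blue blue red red blue blue blue via {L|R} + simplicity:
value(b) = { 0 |  } so 1
value(br) = { 0 | 1 } so 1/2
value(brb) = { 0,1/2 | 1 } so 3/4
value(brbb) = { 0,1/2,3/4 | 1 } so 7/8
value(brbbb) = { 0,1/2,3/4,7/8 | 1 } so 15/16
value(brbbbr) = { 0,1/2,3/4,7/8 | 15/16,1 } so 29/32
value(brbbbrb) = { 0,1/2,3/4,7/8,29/32 | 15/16,1 } so 59/64
value(brbbbrbb) = { 0,1/2,3/4,7/8,29/32,59/64 | 15/16,1 } so 119/128
value(brbbbrbbb) = { 0,1/2,3/4,7/8,29/32,59/64,119/128 | 15/16,1 } so 239/256
value(brbbbrbbbb) = { 0,1/2,3/4,7/8,29/32,59/64,119/128,239/256 | 15/16,1 } so 479/512
value(brbbbrbbbbr) = { 0,1/2,3/4,7/8,29/32,59/64,119/128,239/256 | 479/512,15/16,1 } so 957/1024
value(brbbbrbbbbrr) = { 0,1/2,3/4,7/8,29/32,59/64,119/128,239/256 | 957/1024,479/512,15/16,1 } so 1913/2048
value(brbbbrbbbbrrb) = { 0,1/2,3/4,7/8,29/32,59/64,119/128,239/256,1913/2048 | 957/1024,479/512,15/16,1 } so 3827/4096
value(brbbbrbbbbrrbb) = { 0,1/2,3/4,7/8,29/32,59/64,119/128,239/256,1913/2048,3827/4096 | 957/1024,479/512,15/16,1 } so 7655/8192
value(brbbbrbbbbrrbbb) = { 0,1/2,3/4,7/8,29/32,59/64,119/128,239/256,1913/2048,3827/4096,7655/8192 | 957/1024,479/512,15/16,1 } so 15311/16384

15311/16384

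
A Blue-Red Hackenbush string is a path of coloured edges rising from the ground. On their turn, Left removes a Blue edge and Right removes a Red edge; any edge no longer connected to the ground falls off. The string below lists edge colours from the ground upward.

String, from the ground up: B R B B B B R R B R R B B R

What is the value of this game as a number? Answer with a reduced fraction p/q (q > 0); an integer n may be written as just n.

7757/8192

1 of 14 · B · max L 0 · min R +∞ so 1
2 of 14 · BR · max L 0 · min R 1 so 1/2
3 of 14 · BRB · max L 1/2 · min R 1 so 3/4
4 of 14 · BRBB · max L 3/4 · min R 1 so 7/8
5 of 14 · BRBBB · max L 7/8 · min R 1 so 15/16
6 of 14 · BRBBBB · max L 15/16 · min R 1 so 31/32
7 of 14 · BRBBBBR · max L 15/16 · min R 31/32 so 61/64
8 of 14 · BRBBBBRR · max L 15/16 · min R 61/64 so 121/128
9 of 14 · BRBBBBRRB · max L 121/128 · min R 61/64 so 243/256
10 of 14 · BRBBBBRRBR · max L 121/128 · min R 243/256 so 485/512
11 of 14 · BRBBBBRRBRR · max L 121/128 · min R 485/512 so 969/1024
12 of 14 · BRBBBBRRBRRB · max L 969/1024 · min R 485/512 so 1939/2048
13 of 14 · BRBBBBRRBRRBB · max L 1939/2048 · min R 485/512 so 3879/4096
14 of 14 · BRBBBBRRBRRBBR · max L 1939/2048 · min R 3879/4096 so 7757/8192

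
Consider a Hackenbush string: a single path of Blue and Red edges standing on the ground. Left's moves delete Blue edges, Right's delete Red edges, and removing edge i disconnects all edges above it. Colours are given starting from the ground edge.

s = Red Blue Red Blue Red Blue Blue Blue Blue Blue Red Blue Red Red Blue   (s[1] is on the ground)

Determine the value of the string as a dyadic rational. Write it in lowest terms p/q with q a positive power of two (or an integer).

Build val(s[:k]) for k = 1..15, string s = Red Blue Red Blue Red Blue Blue Blue Blue Blue Red Blue Red Red Blue.
val(R) = { ∅ | 0 } gives -1
val(RB) = { -1 | 0 } gives -1/2
val(RBR) = { -1 | -1/2, 0 } gives -3/4
val(RBRB) = { -1, -3/4 | -1/2, 0 } gives -5/8
val(RBRBR) = { -1, -3/4 | -5/8, -1/2, 0 } gives -11/16
val(RBRBRB) = { -1, -3/4, -11/16 | -5/8, -1/2, 0 } gives -21/32
val(RBRBRBB) = { -1, -3/4, -11/16, -21/32 | -5/8, -1/2, 0 } gives -41/64
val(RBRBRBBB) = { -1, -3/4, -11/16, -21/32, -41/64 | -5/8, -1/2, 0 } gives -81/128
val(RBRBRBBBB) = { -1, -3/4, -11/16, -21/32, -41/64, -81/128 | -5/8, -1/2, 0 } gives -161/256
val(RBRBRBBBBB) = { -1, -3/4, -11/16, -21/32, -41/64, -81/128, -161/256 | -5/8, -1/2, 0 } gives -321/512
val(RBRBRBBBBBR) = { -1, -3/4, -11/16, -21/32, -41/64, -81/128, -161/256 | -321/512, -5/8, -1/2, 0 } gives -643/1024
val(RBRBRBBBBBRB) = { -1, -3/4, -11/16, -21/32, -41/64, -81/128, -161/256, -643/1024 | -321/512, -5/8, -1/2, 0 } gives -1285/2048
val(RBRBRBBBBBRBR) = { -1, -3/4, -11/16, -21/32, -41/64, -81/128, -161/256, -643/1024 | -1285/2048, -321/512, -5/8, -1/2, 0 } gives -2571/4096
val(RBRBRBBBBBRBRR) = { -1, -3/4, -11/16, -21/32, -41/64, -81/128, -161/256, -643/1024 | -2571/4096, -1285/2048, -321/512, -5/8, -1/2, 0 } gives -5143/8192
val(RBRBRBBBBBRBRRB) = { -1, -3/4, -11/16, -21/32, -41/64, -81/128, -161/256, -643/1024, -5143/8192 | -2571/4096, -1285/2048, -321/512, -5/8, -1/2, 0 } gives -10285/16384

-10285/16384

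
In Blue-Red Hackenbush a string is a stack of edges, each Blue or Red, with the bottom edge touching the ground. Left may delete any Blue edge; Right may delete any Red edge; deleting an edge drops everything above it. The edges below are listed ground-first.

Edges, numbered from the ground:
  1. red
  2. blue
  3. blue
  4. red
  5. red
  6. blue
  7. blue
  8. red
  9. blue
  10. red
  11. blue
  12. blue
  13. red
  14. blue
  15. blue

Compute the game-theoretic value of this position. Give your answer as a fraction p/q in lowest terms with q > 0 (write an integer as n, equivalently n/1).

Build value(s[:k]) for k = 1..15, string s = red blue blue red red blue blue red blue red blue blue red blue blue.
1 of 15 · r · max L −∞ · min R 0 — -1
2 of 15 · rb · max L -1 · min R 0 — -1/2
3 of 15 · rbb · max L -1/2 · min R 0 — -1/4
4 of 15 · rbbr · max L -1/2 · min R -1/4 — -3/8
5 of 15 · rbbrr · max L -1/2 · min R -3/8 — -7/16
6 of 15 · rbbrrb · max L -7/16 · min R -3/8 — -13/32
7 of 15 · rbbrrbb · max L -13/32 · min R -3/8 — -25/64
8 of 15 · rbbrrbbr · max L -13/32 · min R -25/64 — -51/128
9 of 15 · rbbrrbbrb · max L -51/128 · min R -25/64 — -101/256
10 of 15 · rbbrrbbrbr · max L -51/128 · min R -101/256 — -203/512
11 of 15 · rbbrrbbrbrb · max L -203/512 · min R -101/256 — -405/1024
12 of 15 · rbbrrbbrbrbb · max L -405/1024 · min R -101/256 — -809/2048
13 of 15 · rbbrrbbrbrbbr · max L -405/1024 · min R -809/2048 — -1619/4096
14 of 15 · rbbrrbbrbrbbrb · max L -1619/4096 · min R -809/2048 — -3237/8192
15 of 15 · rbbrrbbrbrbbrbb · max L -3237/8192 · min R -809/2048 — -6473/16384

-6473/16384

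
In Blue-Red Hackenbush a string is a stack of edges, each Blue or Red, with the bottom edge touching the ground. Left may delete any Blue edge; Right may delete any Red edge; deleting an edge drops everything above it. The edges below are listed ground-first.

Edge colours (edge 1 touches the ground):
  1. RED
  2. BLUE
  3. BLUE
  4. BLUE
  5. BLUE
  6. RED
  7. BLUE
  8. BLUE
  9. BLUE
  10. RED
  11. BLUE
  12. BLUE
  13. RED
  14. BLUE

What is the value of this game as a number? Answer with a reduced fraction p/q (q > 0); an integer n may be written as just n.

-549/8192

Prefix values for RED BLUE BLUE BLUE BLUE RED BLUE BLUE BLUE RED BLUE BLUE RED BLUE via {L|R} + simplicity:
step 1: add RED to get R; options L={ none } R={ 0 } = -1
step 2: add BLUE to get RB; options L={ -1 } R={ 0 } = -1/2
step 3: add BLUE to get RBB; options L={ -1 -1/2 } R={ 0 } = -1/4
step 4: add BLUE to get RBBB; options L={ -1 -1/2 -1/4 } R={ 0 } = -1/8
step 5: add BLUE to get RBBBB; options L={ -1 -1/2 -1/4 -1/8 } R={ 0 } = -1/16
step 6: add RED to get RBBBBR; options L={ -1 -1/2 -1/4 -1/8 } R={ -1/16 0 } = -3/32
step 7: add BLUE to get RBBBBRB; options L={ -1 -1/2 -1/4 -1/8 -3/32 } R={ -1/16 0 } = -5/64
step 8: add BLUE to get RBBBBRBB; options L={ -1 -1/2 -1/4 -1/8 -3/32 -5/64 } R={ -1/16 0 } = -9/128
step 9: add BLUE to get RBBBBRBBB; options L={ -1 -1/2 -1/4 -1/8 -3/32 -5/64 -9/128 } R={ -1/16 0 } = -17/256
step 10: add RED to get RBBBBRBBBR; options L={ -1 -1/2 -1/4 -1/8 -3/32 -5/64 -9/128 } R={ -17/256 -1/16 0 } = -35/512
step 11: add BLUE to get RBBBBRBBBRB; options L={ -1 -1/2 -1/4 -1/8 -3/32 -5/64 -9/128 -35/512 } R={ -17/256 -1/16 0 } = -69/1024
step 12: add BLUE to get RBBBBRBBBRBB; options L={ -1 -1/2 -1/4 -1/8 -3/32 -5/64 -9/128 -35/512 -69/1024 } R={ -17/256 -1/16 0 } = -137/2048
step 13: add RED to get RBBBBRBBBRBBR; options L={ -1 -1/2 -1/4 -1/8 -3/32 -5/64 -9/128 -35/512 -69/1024 } R={ -137/2048 -17/256 -1/16 0 } = -275/4096
step 14: add BLUE to get RBBBBRBBBRBBRB; options L={ -1 -1/2 -1/4 -1/8 -3/32 -5/64 -9/128 -35/512 -69/1024 -275/4096 } R={ -137/2048 -17/256 -1/16 0 } = -549/8192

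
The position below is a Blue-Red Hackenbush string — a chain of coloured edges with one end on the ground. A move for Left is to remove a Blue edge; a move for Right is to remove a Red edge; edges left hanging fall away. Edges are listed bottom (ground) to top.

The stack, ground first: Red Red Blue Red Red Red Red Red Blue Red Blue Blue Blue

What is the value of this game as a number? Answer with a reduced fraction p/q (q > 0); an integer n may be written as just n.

-4049/2048

Prefix values for Red Red Blue Red Red Red Red Red Blue Red Blue Blue Blue via {L|R} + simplicity:
step 1: add Red to get R; options L={ (no moves) } R={ 0 } -> -1
step 2: add Red to get RR; options L={ (no moves) } R={ -1,0 } -> -2
step 3: add Blue to get RRB; options L={ -2 } R={ -1,0 } -> -3/2
step 4: add Red to get RRBR; options L={ -2 } R={ -3/2,-1,0 } -> -7/4
step 5: add Red to get RRBRR; options L={ -2 } R={ -7/4,-3/2,-1,0 } -> -15/8
step 6: add Red to get RRBRRR; options L={ -2 } R={ -15/8,-7/4,-3/2,-1,0 } -> -31/16
step 7: add Red to get RRBRRRR; options L={ -2 } R={ -31/16,-15/8,-7/4,-3/2,-1,0 } -> -63/32
step 8: add Red to get RRBRRRRR; options L={ -2 } R={ -63/32,-31/16,-15/8,-7/4,-3/2,-1,0 } -> -127/64
step 9: add Blue to get RRBRRRRRB; options L={ -2,-127/64 } R={ -63/32,-31/16,-15/8,-7/4,-3/2,-1,0 } -> -253/128
step 10: add Red to get RRBRRRRRBR; options L={ -2,-127/64 } R={ -253/128,-63/32,-31/16,-15/8,-7/4,-3/2,-1,0 } -> -507/256
step 11: add Blue to get RRBRRRRRBRB; options L={ -2,-127/64,-507/256 } R={ -253/128,-63/32,-31/16,-15/8,-7/4,-3/2,-1,0 } -> -1013/512
step 12: add Blue to get RRBRRRRRBRBB; options L={ -2,-127/64,-507/256,-1013/512 } R={ -253/128,-63/32,-31/16,-15/8,-7/4,-3/2,-1,0 } -> -2025/1024
step 13: add Blue to get RRBRRRRRBRBBB; options L={ -2,-127/64,-507/256,-1013/512,-2025/1024 } R={ -253/128,-63/32,-31/16,-15/8,-7/4,-3/2,-1,0 } -> -4049/2048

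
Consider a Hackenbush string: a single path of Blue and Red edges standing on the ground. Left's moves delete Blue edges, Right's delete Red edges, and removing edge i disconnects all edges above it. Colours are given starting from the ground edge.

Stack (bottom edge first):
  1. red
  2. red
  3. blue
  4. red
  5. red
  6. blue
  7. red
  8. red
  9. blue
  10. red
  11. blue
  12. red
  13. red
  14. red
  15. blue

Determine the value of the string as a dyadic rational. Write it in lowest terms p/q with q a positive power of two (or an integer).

Recurse on prefixes of the 15-edge string red red blue red red blue red red blue red blue red red red blue:
1 of 15 · r · max L −∞ · min R 0 — -1
2 of 15 · rr · max L −∞ · min R -1 — -2
3 of 15 · rrb · max L -2 · min R -1 — -3/2
4 of 15 · rrbr · max L -2 · min R -3/2 — -7/4
5 of 15 · rrbrr · max L -2 · min R -7/4 — -15/8
6 of 15 · rrbrrb · max L -15/8 · min R -7/4 — -29/16
7 of 15 · rrbrrbr · max L -15/8 · min R -29/16 — -59/32
8 of 15 · rrbrrbrr · max L -15/8 · min R -59/32 — -119/64
9 of 15 · rrbrrbrrb · max L -119/64 · min R -59/32 — -237/128
10 of 15 · rrbrrbrrbr · max L -119/64 · min R -237/128 — -475/256
11 of 15 · rrbrrbrrbrb · max L -475/256 · min R -237/128 — -949/512
12 of 15 · rrbrrbrrbrbr · max L -475/256 · min R -949/512 — -1899/1024
13 of 15 · rrbrrbrrbrbrr · max L -475/256 · min R -1899/1024 — -3799/2048
14 of 15 · rrbrrbrrbrbrrr · max L -475/256 · min R -3799/2048 — -7599/4096
15 of 15 · rrbrrbrrbrbrrrb · max L -7599/4096 · min R -3799/2048 — -15197/8192

-15197/8192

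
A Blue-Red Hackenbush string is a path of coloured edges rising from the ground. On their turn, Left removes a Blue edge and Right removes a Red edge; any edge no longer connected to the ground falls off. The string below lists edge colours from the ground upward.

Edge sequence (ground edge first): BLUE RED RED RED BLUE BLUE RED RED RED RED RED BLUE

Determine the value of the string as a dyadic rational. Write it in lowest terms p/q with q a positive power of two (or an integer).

step 1: add BLUE to get B; options L={ 0 } R={ — } — 1
step 2: add RED to get BR; options L={ 0 } R={ 1 } — 1/2
step 3: add RED to get BRR; options L={ 0 } R={ 1/2, 1 } — 1/4
step 4: add RED to get BRRR; options L={ 0 } R={ 1/4, 1/2, 1 } — 1/8
step 5: add BLUE to get BRRRB; options L={ 0, 1/8 } R={ 1/4, 1/2, 1 } — 3/16
step 6: add BLUE to get BRRRBB; options L={ 0, 1/8, 3/16 } R={ 1/4, 1/2, 1 } — 7/32
step 7: add RED to get BRRRBBR; options L={ 0, 1/8, 3/16 } R={ 7/32, 1/4, 1/2, 1 } — 13/64
step 8: add RED to get BRRRBBRR; options L={ 0, 1/8, 3/16 } R={ 13/64, 7/32, 1/4, 1/2, 1 } — 25/128
step 9: add RED to get BRRRBBRRR; options L={ 0, 1/8, 3/16 } R={ 25/128, 13/64, 7/32, 1/4, 1/2, 1 } — 49/256
step 10: add RED to get BRRRBBRRRR; options L={ 0, 1/8, 3/16 } R={ 49/256, 25/128, 13/64, 7/32, 1/4, 1/2, 1 } — 97/512
step 11: add RED to get BRRRBBRRRRR; options L={ 0, 1/8, 3/16 } R={ 97/512, 49/256, 25/128, 13/64, 7/32, 1/4, 1/2, 1 } — 193/1024
step 12: add BLUE to get BRRRBBRRRRRB; options L={ 0, 1/8, 3/16, 193/1024 } R={ 97/512, 49/256, 25/128, 13/64, 7/32, 1/4, 1/2, 1 } — 387/2048

387/2048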